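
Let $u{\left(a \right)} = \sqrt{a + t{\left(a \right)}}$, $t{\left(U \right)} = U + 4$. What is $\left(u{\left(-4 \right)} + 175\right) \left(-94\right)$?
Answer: $-16450 - 188 i \approx -16450.0 - 188.0 i$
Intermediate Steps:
$t{\left(U \right)} = 4 + U$
$u{\left(a \right)} = \sqrt{4 + 2 a}$ ($u{\left(a \right)} = \sqrt{a + \left(4 + a\right)} = \sqrt{4 + 2 a}$)
$\left(u{\left(-4 \right)} + 175\right) \left(-94\right) = \left(\sqrt{4 + 2 \left(-4\right)} + 175\right) \left(-94\right) = \left(\sqrt{4 - 8} + 175\right) \left(-94\right) = \left(\sqrt{-4} + 175\right) \left(-94\right) = \left(2 i + 175\right) \left(-94\right) = \left(175 + 2 i\right) \left(-94\right) = -16450 - 188 i$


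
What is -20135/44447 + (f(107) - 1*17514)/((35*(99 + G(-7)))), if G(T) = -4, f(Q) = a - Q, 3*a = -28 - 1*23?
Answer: -850905061/147786275 ≈ -5.7577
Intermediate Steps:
a = -17 (a = (-28 - 1*23)/3 = (-28 - 23)/3 = (1/3)*(-51) = -17)
f(Q) = -17 - Q
-20135/44447 + (f(107) - 1*17514)/((35*(99 + G(-7)))) = -20135/44447 + ((-17 - 1*107) - 1*17514)/((35*(99 - 4))) = -20135*1/44447 + ((-17 - 107) - 17514)/((35*95)) = -20135/44447 + (-124 - 17514)/3325 = -20135/44447 - 17638*1/3325 = -20135/44447 - 17638/3325 = -850905061/147786275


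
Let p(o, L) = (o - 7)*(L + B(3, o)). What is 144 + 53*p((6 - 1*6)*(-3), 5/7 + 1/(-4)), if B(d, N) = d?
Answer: -4565/4 ≈ -1141.3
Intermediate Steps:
p(o, L) = (-7 + o)*(3 + L) (p(o, L) = (o - 7)*(L + 3) = (-7 + o)*(3 + L))
144 + 53*p((6 - 1*6)*(-3), 5/7 + 1/(-4)) = 144 + 53*(-21 - 7*(5/7 + 1/(-4)) + 3*((6 - 1*6)*(-3)) + (5/7 + 1/(-4))*((6 - 1*6)*(-3))) = 144 + 53*(-21 - 7*(5*(1/7) + 1*(-1/4)) + 3*((6 - 6)*(-3)) + (5*(1/7) + 1*(-1/4))*((6 - 6)*(-3))) = 144 + 53*(-21 - 7*(5/7 - 1/4) + 3*(0*(-3)) + (5/7 - 1/4)*(0*(-3))) = 144 + 53*(-21 - 7*13/28 + 3*0 + (13/28)*0) = 144 + 53*(-21 - 13/4 + 0 + 0) = 144 + 53*(-97/4) = 144 - 5141/4 = -4565/4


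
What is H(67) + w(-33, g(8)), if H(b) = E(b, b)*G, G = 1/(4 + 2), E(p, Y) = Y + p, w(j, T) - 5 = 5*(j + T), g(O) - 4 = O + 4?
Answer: -173/3 ≈ -57.667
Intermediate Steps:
g(O) = 8 + O (g(O) = 4 + (O + 4) = 4 + (4 + O) = 8 + O)
w(j, T) = 5 + 5*T + 5*j (w(j, T) = 5 + 5*(j + T) = 5 + 5*(T + j) = 5 + (5*T + 5*j) = 5 + 5*T + 5*j)
G = 1/6 ≈ 0.16667
H(b) = b/3 (H(b) = (b + b)*(1/6) = (2*b)*(1/6) = b/3)
H(67) + w(-33, g(8)) = (1/3)*67 + (5 + 5*(8 + 8) + 5*(-33)) = 67/3 + (5 + 5*16 - 165) = 67/3 + (5 + 80 - 165) = 67/3 - 80 = -173/3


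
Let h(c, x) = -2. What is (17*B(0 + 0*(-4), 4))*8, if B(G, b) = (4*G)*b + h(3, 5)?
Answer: -272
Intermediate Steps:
B(G, b) = -2 + 4*G*b (B(G, b) = (4*G)*b - 2 = 4*G*b - 2 = -2 + 4*G*b)
(17*B(0 + 0*(-4), 4))*8 = (17*(-2 + 4*(0 + 0*(-4))*4))*8 = (17*(-2 + 4*(0 + 0)*4))*8 = (17*(-2 + 4*0*4))*8 = (17*(-2 + 0))*8 = (17*(-2))*8 = -34*8 = -272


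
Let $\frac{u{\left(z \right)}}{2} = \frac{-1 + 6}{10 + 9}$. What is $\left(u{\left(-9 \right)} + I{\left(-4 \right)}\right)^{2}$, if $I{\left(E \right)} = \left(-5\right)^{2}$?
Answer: $\frac{235225}{361} \approx 651.59$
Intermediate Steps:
$u{\left(z \right)} = \frac{10}{19}$ ($u{\left(z \right)} = 2 \frac{-1 + 6}{10 + 9} = 2 \cdot \frac{5}{19} = \frac{10}{19}$)
$I{\left(E \right)} = 25$
$\left(u{\left(-9 \right)} + I{\left(-4 \right)}\right)^{2} = \left(\frac{10}{19} + 25\right)^{2} = \left(\frac{485}{19}\right)^{2} = \frac{235225}{361}$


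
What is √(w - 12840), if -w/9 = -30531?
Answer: √261939 ≈ 511.80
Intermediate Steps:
w = 274779 (w = -9*(-30531) = 274779)
√(w - 12840) = √(274779 - 12840) = √261939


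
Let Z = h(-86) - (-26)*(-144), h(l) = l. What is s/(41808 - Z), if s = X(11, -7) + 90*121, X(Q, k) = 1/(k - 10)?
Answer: 185129/775846 ≈ 0.23862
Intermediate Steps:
X(Q, k) = 1/(-10 + k)
Z = -3830 (Z = -86 - (-26)*(-144) = -86 - 1*3744 = -86 - 3744 = -3830)
s = 185129/17 (s = 1/(-10 - 7) + 90*121 = 1/(-17) + 10890 = -1/17 + 10890 = 185129/17 ≈ 10890.)
s/(41808 - Z) = 185129/(17*(41808 - 1*(-3830))) = 185129/(17*(41808 + 3830)) = (185129/17)/45638 = (185129/17)*(1/45638) = 185129/775846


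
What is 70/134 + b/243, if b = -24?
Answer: 2299/5427 ≈ 0.42362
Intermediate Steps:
70/134 + b/243 = 70/134 - 24/243 = 70*(1/134) - 24*1/243 = 35/67 - 8/81 = 2299/5427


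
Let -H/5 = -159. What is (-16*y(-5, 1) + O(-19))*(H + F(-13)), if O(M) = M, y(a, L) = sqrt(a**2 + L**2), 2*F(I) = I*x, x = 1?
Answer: -29963/2 - 12616*sqrt(26) ≈ -79311.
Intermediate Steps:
H = 795 (H = -5*(-159) = 795)
F(I) = I/2 (F(I) = (I*1)/2 = I/2)
y(a, L) = sqrt(L**2 + a**2)
(-16*y(-5, 1) + O(-19))*(H + F(-13)) = (-16*sqrt(1**2 + (-5)**2) - 19)*(795 + (1/2)*(-13)) = (-16*sqrt(1 + 25) - 19)*(795 - 13/2) = (-16*sqrt(26) - 19)*(1577/2) = (-19 - 16*sqrt(26))*(1577/2) = -29963/2 - 12616*sqrt(26)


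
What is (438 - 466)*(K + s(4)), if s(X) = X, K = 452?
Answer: -12768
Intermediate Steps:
(438 - 466)*(K + s(4)) = (438 - 466)*(452 + 4) = -28*456 = -12768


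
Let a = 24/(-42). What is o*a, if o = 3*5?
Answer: -60/7 ≈ -8.5714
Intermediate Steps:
a = -4/7 (a = 24*(-1/42) = -4/7 ≈ -0.57143)
o = 15
o*a = 15*(-4/7) = -60/7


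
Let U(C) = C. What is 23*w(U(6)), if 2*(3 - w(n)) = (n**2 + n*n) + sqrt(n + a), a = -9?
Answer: -759 - 23*I*sqrt(3)/2 ≈ -759.0 - 19.919*I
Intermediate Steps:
w(n) = 3 - n**2 - sqrt(-9 + n)/2 (w(n) = 3 - ((n**2 + n*n) + sqrt(n - 9))/2 = 3 - ((n**2 + n**2) + sqrt(-9 + n))/2 = 3 - (2*n**2 + sqrt(-9 + n))/2 = 3 - (sqrt(-9 + n) + 2*n**2)/2 = 3 + (-n**2 - sqrt(-9 + n)/2) = 3 - n**2 - sqrt(-9 + n)/2)
23*w(U(6)) = 23*(3 - 1*6**2 - sqrt(-9 + 6)/2) = 23*(3 - 1*36 - I*sqrt(3)/2) = 23*(3 - 36 - I*sqrt(3)/2) = 23*(-33 - I*sqrt(3)/2) = -759 - 23*I*sqrt(3)/2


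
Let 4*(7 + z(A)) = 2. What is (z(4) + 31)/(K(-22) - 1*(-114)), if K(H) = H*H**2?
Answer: -49/21068 ≈ -0.0023258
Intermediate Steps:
K(H) = H**3
z(A) = -13/2 (z(A) = -7 + (1/4)*2 = -7 + 1/2 = -13/2)
(z(4) + 31)/(K(-22) - 1*(-114)) = (-13/2 + 31)/((-22)**3 - 1*(-114)) = 49/(2*(-10648 + 114)) = (49/2)/(-10534) = (49/2)*(-1/10534) = -49/21068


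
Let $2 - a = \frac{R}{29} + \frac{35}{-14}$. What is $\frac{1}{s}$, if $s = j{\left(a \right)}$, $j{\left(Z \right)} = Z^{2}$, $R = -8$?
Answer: $\frac{3364}{76729} \approx 0.043843$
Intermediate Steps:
$a = \frac{277}{58}$ ($a = 2 - \left(- \frac{8}{29} + \frac{35}{-14}\right) = 2 - \left(\left(-8\right) \frac{1}{29} + 35 \left(- \frac{1}{14}\right)\right) = 2 - \left(- \frac{8}{29} - \frac{5}{2}\right) = 2 - - \frac{161}{58} = 2 + \frac{161}{58} = \frac{277}{58} \approx 4.7759$)
$s = \frac{76729}{3364}$ ($s = \left(\frac{277}{58}\right)^{2} = \frac{76729}{3364} \approx 22.809$)
$\frac{1}{s} = \frac{1}{\frac{76729}{3364}} = \frac{3364}{76729}$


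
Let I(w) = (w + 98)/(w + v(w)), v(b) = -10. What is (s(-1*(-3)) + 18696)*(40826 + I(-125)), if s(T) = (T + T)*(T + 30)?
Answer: 3856851114/5 ≈ 7.7137e+8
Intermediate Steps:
s(T) = 2*T*(30 + T) (s(T) = (2*T)*(30 + T) = 2*T*(30 + T))
I(w) = (98 + w)/(-10 + w) (I(w) = (w + 98)/(w - 10) = (98 + w)/(-10 + w))
(s(-1*(-3)) + 18696)*(40826 + I(-125)) = (2*(-1*(-3))*(30 - 1*(-3)) + 18696)*(40826 + (98 - 125)/(-10 - 125)) = (2*3*(30 + 3) + 18696)*(40826 - 27/(-135)) = (2*3*33 + 18696)*(40826 - 1/135*(-27)) = (198 + 18696)*(40826 + ⅕) = 18894*(204131/5) = 3856851114/5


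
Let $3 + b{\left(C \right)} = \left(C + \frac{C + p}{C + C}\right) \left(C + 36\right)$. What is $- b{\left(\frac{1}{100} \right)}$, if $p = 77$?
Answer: $- \frac{1386538651}{10000} \approx -1.3865 \cdot 10^{5}$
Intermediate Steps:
$b{\left(C \right)} = -3 + \left(36 + C\right) \left(C + \frac{77 + C}{2 C}\right)$ ($b{\left(C \right)} = -3 + \left(C + \frac{C + 77}{C + C}\right) \left(C + 36\right) = -3 + \left(C + \frac{77 + C}{2 C}\right) \left(36 + C\right) = -3 + \left(36 + C\right) \left(C + \frac{77 + C}{2 C}\right)$)
$- b{\left(\frac{1}{100} \right)} = - (\frac{107}{2} + \left(\frac{1}{100}\right)^{2} + \frac{1386}{\frac{1}{100}} + \frac{73}{2 \cdot 100}) = - (\frac{107}{2} + \left(\frac{1}{100}\right)^{2} + 1386 \frac{1}{\frac{1}{100}} + \frac{73}{2} \cdot \frac{1}{100}) = - (\frac{107}{2} + \frac{1}{10000} + 1386 \cdot 100 + \frac{73}{200}) = - (\frac{107}{2} + \frac{1}{10000} + 138600 + \frac{73}{200}) = \left(-1\right) \frac{1386538651}{10000} = - \frac{1386538651}{10000}$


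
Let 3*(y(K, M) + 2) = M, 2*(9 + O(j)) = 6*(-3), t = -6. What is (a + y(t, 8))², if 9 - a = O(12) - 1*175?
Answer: 369664/9 ≈ 41074.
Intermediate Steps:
O(j) = -18 (O(j) = -9 + (6*(-3))/2 = -9 + (½)*(-18) = -9 - 9 = -18)
y(K, M) = -2 + M/3
a = 202 (a = 9 - (-18 - 1*175) = 9 - (-18 - 175) = 9 - 1*(-193) = 9 + 193 = 202)
(a + y(t, 8))² = (202 + (-2 + (⅓)*8))² = (202 + (-2 + 8/3))² = (202 + ⅔)² = (608/3)² = 369664/9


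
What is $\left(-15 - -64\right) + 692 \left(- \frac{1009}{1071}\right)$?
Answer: $- \frac{645749}{1071} \approx -602.94$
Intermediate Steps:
$\left(-15 - -64\right) + 692 \left(- \frac{1009}{1071}\right) = \left(-15 + 64\right) + 692 \left(\left(-1009\right) \frac{1}{1071}\right) = 49 + 692 \left(- \frac{1009}{1071}\right) = 49 - \frac{698228}{1071} = - \frac{645749}{1071}$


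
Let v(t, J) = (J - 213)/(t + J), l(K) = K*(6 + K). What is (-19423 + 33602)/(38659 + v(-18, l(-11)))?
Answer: 524623/1430225 ≈ 0.36681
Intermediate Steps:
v(t, J) = (-213 + J)/(J + t)
(-19423 + 33602)/(38659 + v(-18, l(-11))) = (-19423 + 33602)/(38659 + (-213 - 11*(6 - 11))/(-11*(6 - 11) - 18)) = 14179/(38659 + (-213 - 11*(-5))/(-11*(-5) - 18)) = 14179/(38659 + (-213 + 55)/(55 - 18)) = 14179/(38659 - 158/37) = 14179/(1430225/37) = 14179*(37/1430225) = 524623/1430225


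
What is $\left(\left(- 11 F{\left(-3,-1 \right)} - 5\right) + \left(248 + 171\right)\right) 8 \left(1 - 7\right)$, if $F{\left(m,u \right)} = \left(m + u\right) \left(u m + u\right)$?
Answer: $-24096$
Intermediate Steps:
$F{\left(m,u \right)} = \left(m + u\right) \left(u + m u\right)$ ($F{\left(m,u \right)} = \left(m + u\right) \left(m u + u\right) = \left(m + u\right) \left(u + m u\right)$)
$\left(\left(- 11 F{\left(-3,-1 \right)} - 5\right) + \left(248 + 171\right)\right) 8 \left(1 - 7\right) = \left(\left(- 11 \left(- (-3 - 1 + \left(-3\right)^{2} - -3)\right) - 5\right) + \left(248 + 171\right)\right) 8 \left(1 - 7\right) = \left(\left(- 11 \left(- (-3 - 1 + 9 + 3)\right) - 5\right) + 419\right) 8 \left(-6\right) = \left(\left(- 11 \left(\left(-1\right) 8\right) - 5\right) + 419\right) \left(-48\right) = \left(\left(\left(-11\right) \left(-8\right) - 5\right) + 419\right) \left(-48\right) = \left(\left(88 - 5\right) + 419\right) \left(-48\right) = \left(83 + 419\right) \left(-48\right) = 502 \left(-48\right) = -24096$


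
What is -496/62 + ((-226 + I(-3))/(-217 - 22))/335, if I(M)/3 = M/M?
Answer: -640297/80065 ≈ -7.9972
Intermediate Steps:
I(M) = 3 (I(M) = 3*(M/M) = 3*1 = 3)
-496/62 + ((-226 + I(-3))/(-217 - 22))/335 = -496/62 + ((-226 + 3)/(-217 - 22))/335 = -496*1/62 - 223/(-239)*(1/335) = -8 - 223*(-1/239)*(1/335) = -8 + (223/239)*(1/335) = -8 + 223/80065 = -640297/80065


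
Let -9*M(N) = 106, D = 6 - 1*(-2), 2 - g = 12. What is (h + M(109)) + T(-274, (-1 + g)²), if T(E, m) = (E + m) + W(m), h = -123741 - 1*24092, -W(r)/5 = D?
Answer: -1332340/9 ≈ -1.4804e+5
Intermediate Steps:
g = -10 (g = 2 - 1*12 = 2 - 12 = -10)
D = 8 (D = 6 + 2 = 8)
W(r) = -40 (W(r) = -5*8 = -40)
M(N) = -106/9 (M(N) = -⅑*106 = -106/9)
h = -147833 (h = -123741 - 24092 = -147833)
T(E, m) = -40 + E + m (T(E, m) = (E + m) - 40 = -40 + E + m)
(h + M(109)) + T(-274, (-1 + g)²) = (-147833 - 106/9) + (-40 - 274 + (-1 - 10)²) = -1330603/9 + (-40 - 274 + (-11)²) = -1330603/9 + (-40 - 274 + 121) = -1330603/9 - 193 = -1332340/9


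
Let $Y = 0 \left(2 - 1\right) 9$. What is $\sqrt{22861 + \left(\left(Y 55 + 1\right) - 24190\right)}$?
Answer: $4 i \sqrt{83} \approx 36.442 i$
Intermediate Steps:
$Y = 0$ ($Y = 0 \left(2 - 1\right) 9 = 0 \cdot 1 \cdot 9 = 0 \cdot 9 = 0$)
$\sqrt{22861 + \left(\left(Y 55 + 1\right) - 24190\right)} = \sqrt{22861 + \left(\left(0 \cdot 55 + 1\right) - 24190\right)} = \sqrt{22861 + \left(\left(0 + 1\right) - 24190\right)} = \sqrt{22861 + \left(1 - 24190\right)} = \sqrt{22861 - 24189} = \sqrt{-1328} = 4 i \sqrt{83}$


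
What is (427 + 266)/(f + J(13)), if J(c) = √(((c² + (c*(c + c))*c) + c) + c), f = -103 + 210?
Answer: 10593/980 - 99*√4589/980 ≈ 3.9658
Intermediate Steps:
f = 107
J(c) = √(c² + 2*c + 2*c³) (J(c) = √(((c² + (c*(2*c))*c) + c) + c) = √(((c² + (2*c²)*c) + c) + c) = √(((c² + 2*c³) + c) + c) = √((c + c² + 2*c³) + c) = √(c² + 2*c + 2*c³))
(427 + 266)/(f + J(13)) = (427 + 266)/(107 + √(13*(2 + 13 + 2*13²))) = 693/(107 + √(13*(2 + 13 + 2*169))) = 693/(107 + √(13*(2 + 13 + 338))) = 693/(107 + √(13*353)) = 693/(107 + √4589)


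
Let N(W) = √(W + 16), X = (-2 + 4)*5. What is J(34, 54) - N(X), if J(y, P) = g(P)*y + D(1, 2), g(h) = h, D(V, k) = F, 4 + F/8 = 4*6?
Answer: 1996 - √26 ≈ 1990.9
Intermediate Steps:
X = 10 (X = 2*5 = 10)
F = 160 (F = -32 + 8*(4*6) = -32 + 8*24 = -32 + 192 = 160)
D(V, k) = 160
J(y, P) = 160 + P*y (J(y, P) = P*y + 160 = 160 + P*y)
N(W) = √(16 + W)
J(34, 54) - N(X) = (160 + 54*34) - √(16 + 10) = (160 + 1836) - √26 = 1996 - √26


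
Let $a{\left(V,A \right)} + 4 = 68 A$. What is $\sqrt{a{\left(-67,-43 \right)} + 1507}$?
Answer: $7 i \sqrt{29} \approx 37.696 i$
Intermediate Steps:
$a{\left(V,A \right)} = -4 + 68 A$
$\sqrt{a{\left(-67,-43 \right)} + 1507} = \sqrt{\left(-4 + 68 \left(-43\right)\right) + 1507} = \sqrt{\left(-4 - 2924\right) + 1507} = \sqrt{-2928 + 1507} = \sqrt{-1421} = 7 i \sqrt{29}$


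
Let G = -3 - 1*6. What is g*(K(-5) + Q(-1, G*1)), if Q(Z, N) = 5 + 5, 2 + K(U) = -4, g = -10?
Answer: -40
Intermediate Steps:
K(U) = -6 (K(U) = -2 - 4 = -6)
G = -9 (G = -3 - 6 = -9)
Q(Z, N) = 10
g*(K(-5) + Q(-1, G*1)) = -10*(-6 + 10) = -10*4 = -40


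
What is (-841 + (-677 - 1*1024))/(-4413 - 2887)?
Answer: 1271/3650 ≈ 0.34822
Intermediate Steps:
(-841 + (-677 - 1*1024))/(-4413 - 2887) = (-841 + (-677 - 1024))/(-7300) = (-841 - 1701)*(-1/7300) = -2542*(-1/7300) = 1271/3650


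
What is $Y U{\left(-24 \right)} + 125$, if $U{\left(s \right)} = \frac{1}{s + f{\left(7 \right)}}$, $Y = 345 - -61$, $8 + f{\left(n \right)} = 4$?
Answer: $\frac{221}{2} \approx 110.5$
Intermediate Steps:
$f{\left(n \right)} = -4$ ($f{\left(n \right)} = -8 + 4 = -4$)
$Y = 406$ ($Y = 345 + 61 = 406$)
$U{\left(s \right)} = \frac{1}{-4 + s}$ ($U{\left(s \right)} = \frac{1}{s - 4} = \frac{1}{-4 + s}$)
$Y U{\left(-24 \right)} + 125 = \frac{406}{-4 - 24} + 125 = \frac{406}{-28} + 125 = 406 \left(- \frac{1}{28}\right) + 125 = - \frac{29}{2} + 125 = \frac{221}{2}$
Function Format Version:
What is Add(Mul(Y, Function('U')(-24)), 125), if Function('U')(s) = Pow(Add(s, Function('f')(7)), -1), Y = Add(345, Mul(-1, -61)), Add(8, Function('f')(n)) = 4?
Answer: Rational(221, 2) ≈ 110.50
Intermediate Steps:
Function('f')(n) = -4 (Function('f')(n) = Add(-8, 4) = -4)
Y = 406 (Y = Add(345, 61) = 406)
Function('U')(s) = Pow(Add(-4, s), -1) (Function('U')(s) = Pow(Add(s, -4), -1) = Pow(Add(-4, s), -1))
Add(Mul(Y, Function('U')(-24)), 125) = Add(Mul(406, Pow(Add(-4, -24), -1)), 125) = Add(Mul(406, Pow(-28, -1)), 125) = Add(Mul(406, Rational(-1, 28)), 125) = Add(Rational(-29, 2), 125) = Rational(221, 2)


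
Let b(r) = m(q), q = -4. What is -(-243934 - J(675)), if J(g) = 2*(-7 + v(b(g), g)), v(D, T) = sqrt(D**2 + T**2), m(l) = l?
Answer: 243920 + 2*sqrt(455641) ≈ 2.4527e+5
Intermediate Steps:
b(r) = -4
J(g) = -14 + 2*sqrt(16 + g**2) (J(g) = 2*(-7 + sqrt((-4)**2 + g**2)) = 2*(-7 + sqrt(16 + g**2)) = -14 + 2*sqrt(16 + g**2))
-(-243934 - J(675)) = -(-243934 - (-14 + 2*sqrt(16 + 675**2))) = -(-243934 - (-14 + 2*sqrt(16 + 455625))) = -(-243934 - (-14 + 2*sqrt(455641))) = -(-243934 + (14 - 2*sqrt(455641))) = -(-243920 - 2*sqrt(455641)) = 243920 + 2*sqrt(455641)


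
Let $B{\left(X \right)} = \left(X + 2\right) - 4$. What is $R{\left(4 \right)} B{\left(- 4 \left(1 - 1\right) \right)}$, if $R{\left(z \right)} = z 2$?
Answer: $-16$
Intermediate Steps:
$R{\left(z \right)} = 2 z$
$B{\left(X \right)} = -2 + X$ ($B{\left(X \right)} = \left(2 + X\right) - 4 = -2 + X$)
$R{\left(4 \right)} B{\left(- 4 \left(1 - 1\right) \right)} = 2 \cdot 4 \left(-2 - 4 \left(1 - 1\right)\right) = 8 \left(-2 - 0\right) = 8 \left(-2 + 0\right) = 8 \left(-2\right) = -16$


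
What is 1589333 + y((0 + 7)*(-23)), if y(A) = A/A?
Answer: 1589334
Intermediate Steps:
y(A) = 1
1589333 + y((0 + 7)*(-23)) = 1589333 + 1 = 1589334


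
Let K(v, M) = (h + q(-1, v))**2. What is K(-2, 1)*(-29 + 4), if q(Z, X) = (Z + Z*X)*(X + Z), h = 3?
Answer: 0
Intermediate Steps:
q(Z, X) = (X + Z)*(Z + X*Z) (q(Z, X) = (Z + X*Z)*(X + Z) = (X + Z)*(Z + X*Z))
K(v, M) = (4 - v**2)**2 (K(v, M) = (3 - (v - 1 + v**2 + v*(-1)))**2 = (3 - (v - 1 + v**2 - v))**2 = (3 - (-1 + v**2))**2 = (3 + (1 - v**2))**2 = (4 - v**2)**2)
K(-2, 1)*(-29 + 4) = (-4 + (-2)**2)**2*(-29 + 4) = (-4 + 4)**2*(-25) = 0**2*(-25) = 0*(-25) = 0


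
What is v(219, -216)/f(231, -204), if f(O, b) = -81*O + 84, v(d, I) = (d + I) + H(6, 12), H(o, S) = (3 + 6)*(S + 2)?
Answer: -43/6209 ≈ -0.0069254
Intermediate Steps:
H(o, S) = 18 + 9*S (H(o, S) = 9*(2 + S) = 18 + 9*S)
v(d, I) = 126 + I + d (v(d, I) = (d + I) + (18 + 9*12) = (I + d) + (18 + 108) = (I + d) + 126 = 126 + I + d)
f(O, b) = 84 - 81*O
v(219, -216)/f(231, -204) = (126 - 216 + 219)/(84 - 81*231) = 129/(84 - 18711) = 129/(-18627) = 129*(-1/18627) = -43/6209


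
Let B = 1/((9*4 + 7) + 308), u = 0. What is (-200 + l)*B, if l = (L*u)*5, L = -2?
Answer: -200/351 ≈ -0.56980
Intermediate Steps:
B = 1/351 (B = 1/((36 + 7) + 308) = 1/(43 + 308) = 1/351 ≈ 0.0028490)
l = 0 (l = -2*0*5 = 0*5 = 0)
(-200 + l)*B = (-200 + 0)*(1/351) = -200*1/351 = -200/351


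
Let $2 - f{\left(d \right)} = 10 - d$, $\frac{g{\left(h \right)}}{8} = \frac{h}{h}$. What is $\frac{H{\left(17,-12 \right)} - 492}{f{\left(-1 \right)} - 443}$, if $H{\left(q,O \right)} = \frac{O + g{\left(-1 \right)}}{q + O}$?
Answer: $\frac{616}{565} \approx 1.0903$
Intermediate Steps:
$g{\left(h \right)} = 8$ ($g{\left(h \right)} = 8 \frac{h}{h} = 8 \cdot 1 = 8$)
$H{\left(q,O \right)} = \frac{8 + O}{O + q}$ ($H{\left(q,O \right)} = \frac{O + 8}{q + O} = \frac{8 + O}{O + q}$)
$f{\left(d \right)} = -8 + d$ ($f{\left(d \right)} = 2 - \left(10 - d\right) = 2 + \left(-10 + d\right) = -8 + d$)
$\frac{H{\left(17,-12 \right)} - 492}{f{\left(-1 \right)} - 443} = \frac{\frac{8 - 12}{-12 + 17} - 492}{\left(-8 - 1\right) - 443} = \frac{\frac{1}{5} \left(-4\right) - 492}{-9 - 443} = \frac{\frac{1}{5} \left(-4\right) - 492}{-452} = \left(- \frac{4}{5} - 492\right) \left(- \frac{1}{452}\right) = \left(- \frac{2464}{5}\right) \left(- \frac{1}{452}\right) = \frac{616}{565}$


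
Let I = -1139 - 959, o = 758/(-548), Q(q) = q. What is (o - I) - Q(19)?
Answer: 569267/274 ≈ 2077.6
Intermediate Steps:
o = -379/274 (o = 758*(-1/548) = -379/274 ≈ -1.3832)
I = -2098
(o - I) - Q(19) = (-379/274 - 1*(-2098)) - 1*19 = (-379/274 + 2098) - 19 = 574473/274 - 19 = 569267/274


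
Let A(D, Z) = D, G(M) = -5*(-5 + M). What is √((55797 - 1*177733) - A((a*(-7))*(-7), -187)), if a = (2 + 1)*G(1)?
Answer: 2*I*√31219 ≈ 353.38*I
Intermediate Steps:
G(M) = 25 - 5*M
a = 60 (a = (2 + 1)*(25 - 5*1) = 3*(25 - 5) = 3*20 = 60)
√((55797 - 1*177733) - A((a*(-7))*(-7), -187)) = √((55797 - 1*177733) - 60*(-7)*(-7)) = √((55797 - 177733) - (-420)*(-7)) = √(-121936 - 1*2940) = √(-121936 - 2940) = √(-124876) = 2*I*√31219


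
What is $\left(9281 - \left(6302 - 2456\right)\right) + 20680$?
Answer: $26115$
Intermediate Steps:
$\left(9281 - \left(6302 - 2456\right)\right) + 20680 = \left(9281 - 3846\right) + 20680 = 5435 + 20680 = 26115$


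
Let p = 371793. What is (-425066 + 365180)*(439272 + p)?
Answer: -48571438590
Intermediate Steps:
(-425066 + 365180)*(439272 + p) = (-425066 + 365180)*(439272 + 371793) = -59886*811065 = -48571438590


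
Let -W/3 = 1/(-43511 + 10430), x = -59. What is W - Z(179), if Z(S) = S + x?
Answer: -1323239/11027 ≈ -120.00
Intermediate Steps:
Z(S) = -59 + S (Z(S) = S - 59 = -59 + S)
W = 1/11027 (W = -3/(-43511 + 10430) = -3/(-33081) = -3*(-1/33081) = 1/11027 ≈ 9.0686e-5)
W - Z(179) = 1/11027 - (-59 + 179) = 1/11027 - 1*120 = 1/11027 - 120 = -1323239/11027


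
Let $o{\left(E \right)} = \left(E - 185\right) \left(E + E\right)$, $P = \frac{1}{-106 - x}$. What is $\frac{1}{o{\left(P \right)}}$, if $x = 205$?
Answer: $\frac{96721}{115072} \approx 0.84053$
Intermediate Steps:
$P = - \frac{1}{311}$ ($P = \frac{1}{-106 - 205} = \frac{1}{-311} = - \frac{1}{311} \approx -0.0032154$)
$o{\left(E \right)} = 2 E \left(-185 + E\right)$ ($o{\left(E \right)} = \left(-185 + E\right) 2 E = 2 E \left(-185 + E\right)$)
$\frac{1}{o{\left(P \right)}} = \frac{1}{2 \left(- \frac{1}{311}\right) \left(-185 - \frac{1}{311}\right)} = \frac{1}{2 \left(- \frac{1}{311}\right) \left(- \frac{57536}{311}\right)} = \frac{1}{\frac{115072}{96721}} = \frac{96721}{115072}$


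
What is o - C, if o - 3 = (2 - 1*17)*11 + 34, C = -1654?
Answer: 1526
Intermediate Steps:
o = -128 (o = 3 + ((2 - 1*17)*11 + 34) = 3 + ((2 - 17)*11 + 34) = 3 + (-15*11 + 34) = 3 + (-165 + 34) = 3 - 131 = -128)
o - C = -128 - 1*(-1654) = -128 + 1654 = 1526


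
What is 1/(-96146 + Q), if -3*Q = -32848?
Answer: -3/255590 ≈ -1.1738e-5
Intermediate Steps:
Q = 32848/3 (Q = -1/3*(-32848) = 32848/3 ≈ 10949.)
1/(-96146 + Q) = 1/(-96146 + 32848/3) = 1/(-255590/3) = -3/255590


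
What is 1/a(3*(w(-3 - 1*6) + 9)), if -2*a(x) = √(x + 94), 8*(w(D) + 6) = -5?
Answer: -4*√1618/809 ≈ -0.19888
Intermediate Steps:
w(D) = -53/8 (w(D) = -6 + (⅛)*(-5) = -6 - 5/8 = -53/8)
a(x) = -√(94 + x)/2 (a(x) = -√(x + 94)/2 = -√(94 + x)/2)
1/a(3*(w(-3 - 1*6) + 9)) = 1/(-√(94 + 3*(-53/8 + 9))/2) = 1/(-√(94 + 3*(19/8))/2) = 1/(-√(94 + 57/8)/2) = 1/(-√1618/8) = -4*√1618/809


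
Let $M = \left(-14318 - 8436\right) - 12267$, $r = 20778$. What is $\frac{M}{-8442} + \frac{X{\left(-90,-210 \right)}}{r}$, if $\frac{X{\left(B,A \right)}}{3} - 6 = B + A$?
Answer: $\frac{17148107}{4176378} \approx 4.106$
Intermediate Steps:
$M = -35021$ ($M = -22754 - 12267 = -35021$)
$X{\left(B,A \right)} = 18 + 3 A + 3 B$ ($X{\left(B,A \right)} = 18 + 3 \left(B + A\right) = 18 + 3 \left(A + B\right) = 18 + \left(3 A + 3 B\right) = 18 + 3 A + 3 B$)
$\frac{M}{-8442} + \frac{X{\left(-90,-210 \right)}}{r} = - \frac{35021}{-8442} + \frac{18 + 3 \left(-210\right) + 3 \left(-90\right)}{20778} = \left(-35021\right) \left(- \frac{1}{8442}\right) + \left(18 - 630 - 270\right) \frac{1}{20778} = \frac{5003}{1206} - \frac{147}{3463} = \frac{17148107}{4176378}$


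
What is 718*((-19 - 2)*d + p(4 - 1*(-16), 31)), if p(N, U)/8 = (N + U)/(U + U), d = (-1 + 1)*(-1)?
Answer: 146472/31 ≈ 4724.9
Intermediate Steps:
d = 0 (d = 0*(-1) = 0)
p(N, U) = 4*(N + U)/U (p(N, U) = 8*((N + U)/(U + U)) = 8*((N + U)/((2*U))) = 8*((N + U)*(1/(2*U))) = 8*((N + U)/(2*U)) = 4*(N + U)/U)
718*((-19 - 2)*d + p(4 - 1*(-16), 31)) = 718*((-19 - 2)*0 + (4 + 4*(4 - 1*(-16))/31)) = 718*(-21*0 + (4 + 4*(4 + 16)*(1/31))) = 718*(0 + (4 + 4*20*(1/31))) = 718*(0 + (4 + 80/31)) = 718*(0 + 204/31) = 718*(204/31) = 146472/31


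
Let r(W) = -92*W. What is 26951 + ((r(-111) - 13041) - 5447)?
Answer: 18675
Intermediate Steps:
26951 + ((r(-111) - 13041) - 5447) = 26951 + ((-92*(-111) - 13041) - 5447) = 26951 + ((10212 - 13041) - 5447) = 26951 + (-2829 - 5447) = 26951 - 8276 = 18675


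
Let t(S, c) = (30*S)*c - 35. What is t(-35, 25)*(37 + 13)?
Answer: -1314250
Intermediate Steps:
t(S, c) = -35 + 30*S*c (t(S, c) = 30*S*c - 35 = -35 + 30*S*c)
t(-35, 25)*(37 + 13) = (-35 + 30*(-35)*25)*(37 + 13) = (-35 - 26250)*50 = -26285*50 = -1314250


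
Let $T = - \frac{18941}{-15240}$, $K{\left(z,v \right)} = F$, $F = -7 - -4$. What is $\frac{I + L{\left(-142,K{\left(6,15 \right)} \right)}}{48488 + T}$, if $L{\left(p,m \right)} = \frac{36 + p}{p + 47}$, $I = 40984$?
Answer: $\frac{11867650128}{14040545159} \approx 0.84524$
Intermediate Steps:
$F = -3$ ($F = -7 + 4 = -3$)
$K{\left(z,v \right)} = -3$
$L{\left(p,m \right)} = \frac{36 + p}{47 + p}$
$T = \frac{18941}{15240}$ ($T = \left(-18941\right) \left(- \frac{1}{15240}\right) = \frac{18941}{15240} \approx 1.2428$)
$\frac{I + L{\left(-142,K{\left(6,15 \right)} \right)}}{48488 + T} = \frac{40984 + \frac{36 - 142}{47 - 142}}{48488 + \frac{18941}{15240}} = \frac{40984 + \frac{1}{-95} \left(-106\right)}{\frac{738976061}{15240}} = \left(40984 - - \frac{106}{95}\right) \frac{15240}{738976061} = \left(40984 + \frac{106}{95}\right) \frac{15240}{738976061} = \frac{3893586}{95} \cdot \frac{15240}{738976061} = \frac{11867650128}{14040545159}$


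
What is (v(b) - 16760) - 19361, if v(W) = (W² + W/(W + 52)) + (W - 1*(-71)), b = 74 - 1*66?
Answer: -539668/15 ≈ -35978.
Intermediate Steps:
b = 8 (b = 74 - 66 = 8)
v(W) = 71 + W + W² + W/(52 + W) (v(W) = (W² + W/(52 + W)) + (W + 71) = (W² + W/(52 + W)) + (71 + W) = 71 + W + W² + W/(52 + W))
(v(b) - 16760) - 19361 = ((3692 + 8³ + 53*8² + 124*8)/(52 + 8) - 16760) - 19361 = ((3692 + 512 + 53*64 + 992)/60 - 16760) - 19361 = ((3692 + 512 + 3392 + 992)/60 - 16760) - 19361 = ((1/60)*8588 - 16760) - 19361 = (2147/15 - 16760) - 19361 = -249253/15 - 19361 = -539668/15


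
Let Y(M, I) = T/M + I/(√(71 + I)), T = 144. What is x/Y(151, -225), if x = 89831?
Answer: 33422881184/128610441 - 51205915775*I*√154/128610441 ≈ 259.88 - 4940.9*I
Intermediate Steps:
Y(M, I) = 144/M + I/√(71 + I) (Y(M, I) = 144/M + I/(√(71 + I)) = 144/M + I/√(71 + I))
x/Y(151, -225) = 89831/(144/151 - 225/√(71 - 225)) = 89831/(144*(1/151) - (-225)*I*√154/154) = 89831/(144/151 - (-225)*I*√154/154) = 89831/(144/151 + 225*I*√154/154)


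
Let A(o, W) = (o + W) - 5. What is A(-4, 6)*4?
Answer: -12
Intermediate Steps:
A(o, W) = -5 + W + o (A(o, W) = (W + o) - 5 = -5 + W + o)
A(-4, 6)*4 = (-5 + 6 - 4)*4 = -3*4 = -12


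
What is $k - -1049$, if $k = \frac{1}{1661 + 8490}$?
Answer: $\frac{10648400}{10151} \approx 1049.0$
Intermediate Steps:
$k = \frac{1}{10151} \approx 9.8513 \cdot 10^{-5}$
$k - -1049 = \frac{1}{10151} - -1049 = \frac{1}{10151} + 1049 = \frac{10648400}{10151}$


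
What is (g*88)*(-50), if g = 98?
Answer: -431200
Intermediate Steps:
(g*88)*(-50) = (98*88)*(-50) = 8624*(-50) = -431200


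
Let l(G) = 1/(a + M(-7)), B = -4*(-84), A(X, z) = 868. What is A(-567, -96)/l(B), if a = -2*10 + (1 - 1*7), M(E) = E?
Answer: -28644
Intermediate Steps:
a = -26 (a = -20 + (1 - 7) = -20 - 6 = -26)
B = 336
l(G) = -1/33 (l(G) = 1/(-26 - 7) = 1/(-33) = -1/33)
A(-567, -96)/l(B) = 868/(-1/33) = 868*(-33) = -28644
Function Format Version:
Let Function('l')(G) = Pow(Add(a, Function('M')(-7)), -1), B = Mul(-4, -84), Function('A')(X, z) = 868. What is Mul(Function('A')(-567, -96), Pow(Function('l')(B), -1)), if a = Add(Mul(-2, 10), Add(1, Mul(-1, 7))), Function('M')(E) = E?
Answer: -28644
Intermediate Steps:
a = -26 (a = Add(-20, Add(1, -7)) = Add(-20, -6) = -26)
B = 336
Function('l')(G) = Rational(-1, 33) (Function('l')(G) = Pow(Add(-26, -7), -1) = Pow(-33, -1) = Rational(-1, 33))
Mul(Function('A')(-567, -96), Pow(Function('l')(B), -1)) = Mul(868, Pow(Rational(-1, 33), -1)) = Mul(868, -33) = -28644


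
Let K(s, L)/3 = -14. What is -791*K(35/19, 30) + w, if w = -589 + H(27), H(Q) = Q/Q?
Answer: 32634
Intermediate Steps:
H(Q) = 1
w = -588 (w = -589 + 1 = -588)
K(s, L) = -42 (K(s, L) = 3*(-14) = -42)
-791*K(35/19, 30) + w = -791*(-42) - 588 = 33222 - 588 = 32634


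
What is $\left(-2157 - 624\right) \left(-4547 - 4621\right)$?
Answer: $25496208$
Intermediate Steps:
$\left(-2157 - 624\right) \left(-4547 - 4621\right) = \left(-2781\right) \left(-9168\right) = 25496208$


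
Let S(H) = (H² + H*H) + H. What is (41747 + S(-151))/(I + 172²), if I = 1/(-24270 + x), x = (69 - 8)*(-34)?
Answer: 765714704/259786965 ≈ 2.9475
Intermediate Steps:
x = -2074 (x = 61*(-34) = -2074)
I = -1/26344 (I = 1/(-24270 - 2074) = 1/(-26344) = -1/26344 ≈ -3.7959e-5)
S(H) = H + 2*H² (S(H) = (H² + H²) + H = 2*H² + H = H + 2*H²)
(41747 + S(-151))/(I + 172²) = (41747 - 151*(1 + 2*(-151)))/(-1/26344 + 172²) = (41747 - 151*(1 - 302))/(-1/26344 + 29584) = (41747 - 151*(-301))/(779360895/26344) = (41747 + 45451)*(26344/779360895) = 87198*(26344/779360895) = 765714704/259786965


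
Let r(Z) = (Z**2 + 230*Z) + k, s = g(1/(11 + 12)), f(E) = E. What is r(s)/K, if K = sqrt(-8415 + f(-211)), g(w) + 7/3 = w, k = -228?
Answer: 1784002*I*sqrt(8626)/20534193 ≈ 8.069*I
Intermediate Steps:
g(w) = -7/3 + w
s = -158/69 (s = -7/3 + 1/(11 + 12) = -7/3 + 1/23 = -158/69 ≈ -2.2899)
K = I*sqrt(8626) (K = sqrt(-8415 - 211) = sqrt(-8626) = I*sqrt(8626) ≈ 92.876*I)
r(Z) = -228 + Z**2 + 230*Z (r(Z) = (Z**2 + 230*Z) - 228 = -228 + Z**2 + 230*Z)
r(s)/K = (-228 + (-158/69)**2 + 230*(-158/69))/((I*sqrt(8626))) = (-228 + 24964/4761 - 1580/3)*(-I*sqrt(8626)/8626) = -(-1784002)*I*sqrt(8626)/20534193 = 1784002*I*sqrt(8626)/20534193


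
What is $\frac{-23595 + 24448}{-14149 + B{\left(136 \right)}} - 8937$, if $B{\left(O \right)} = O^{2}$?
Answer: $- \frac{38848286}{4347} \approx -8936.8$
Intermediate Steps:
$\frac{-23595 + 24448}{-14149 + B{\left(136 \right)}} - 8937 = \frac{-23595 + 24448}{-14149 + 136^{2}} - 8937 = \frac{853}{-14149 + 18496} - 8937 = \frac{853}{4347} - 8937 = - \frac{38848286}{4347}$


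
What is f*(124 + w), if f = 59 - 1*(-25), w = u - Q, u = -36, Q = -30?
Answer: 9912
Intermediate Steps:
w = -6 (w = -36 - 1*(-30) = -36 + 30 = -6)
f = 84 (f = 59 + 25 = 84)
f*(124 + w) = 84*(124 - 6) = 84*118 = 9912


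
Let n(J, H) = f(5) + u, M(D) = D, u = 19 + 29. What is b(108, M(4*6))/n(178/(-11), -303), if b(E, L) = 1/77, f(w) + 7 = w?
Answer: 1/3542 ≈ 0.00028233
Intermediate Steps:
f(w) = -7 + w
u = 48
n(J, H) = 46 (n(J, H) = (-7 + 5) + 48 = -2 + 48 = 46)
b(E, L) = 1/77
b(108, M(4*6))/n(178/(-11), -303) = (1/77)/46 = (1/77)*(1/46) = 1/3542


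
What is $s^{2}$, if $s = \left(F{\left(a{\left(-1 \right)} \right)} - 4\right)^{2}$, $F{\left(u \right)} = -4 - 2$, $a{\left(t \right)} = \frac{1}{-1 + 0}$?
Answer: $10000$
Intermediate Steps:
$a{\left(t \right)} = -1$ ($a{\left(t \right)} = \frac{1}{-1} = -1$)
$F{\left(u \right)} = -6$ ($F{\left(u \right)} = -4 - 2 = -6$)
$s = 100$ ($s = \left(-6 - 4\right)^{2} = \left(-10\right)^{2} = 100$)
$s^{2} = 100^{2} = 10000$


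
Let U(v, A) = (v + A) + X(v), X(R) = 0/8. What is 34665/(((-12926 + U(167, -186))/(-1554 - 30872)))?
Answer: 74936486/863 ≈ 86833.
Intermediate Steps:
X(R) = 0 (X(R) = 0*(1/8) = 0)
U(v, A) = A + v (U(v, A) = (v + A) + 0 = (A + v) + 0 = A + v)
34665/(((-12926 + U(167, -186))/(-1554 - 30872))) = 34665/(((-12926 + (-186 + 167))/(-1554 - 30872))) = 34665/(((-12926 - 19)/(-32426))) = 34665/((-12945*(-1/32426))) = 34665/(12945/32426) = 34665*(32426/12945) = 74936486/863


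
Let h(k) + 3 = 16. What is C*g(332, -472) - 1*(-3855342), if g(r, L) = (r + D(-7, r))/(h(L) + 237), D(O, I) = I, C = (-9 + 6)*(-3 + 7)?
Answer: 481913766/125 ≈ 3.8553e+6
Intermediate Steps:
C = -12 (C = -3*4 = -12)
h(k) = 13 (h(k) = -3 + 16 = 13)
g(r, L) = r/125 (g(r, L) = (r + r)/(13 + 237) = (2*r)/250 = (2*r)*(1/250) = r/125)
C*g(332, -472) - 1*(-3855342) = -12*332/125 - 1*(-3855342) = -12*332/125 + 3855342 = -3984/125 + 3855342 = 481913766/125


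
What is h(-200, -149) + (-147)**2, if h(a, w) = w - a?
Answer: 21660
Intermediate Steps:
h(-200, -149) + (-147)**2 = (-149 - 1*(-200)) + (-147)**2 = (-149 + 200) + 21609 = 51 + 21609 = 21660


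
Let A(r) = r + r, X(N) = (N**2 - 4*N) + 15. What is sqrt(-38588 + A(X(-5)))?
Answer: 2*I*sqrt(9617) ≈ 196.13*I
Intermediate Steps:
X(N) = 15 + N**2 - 4*N
A(r) = 2*r
sqrt(-38588 + A(X(-5))) = sqrt(-38588 + 2*(15 + (-5)**2 - 4*(-5))) = sqrt(-38588 + 2*(15 + 25 + 20)) = sqrt(-38588 + 2*60) = sqrt(-38588 + 120) = sqrt(-38468) = 2*I*sqrt(9617)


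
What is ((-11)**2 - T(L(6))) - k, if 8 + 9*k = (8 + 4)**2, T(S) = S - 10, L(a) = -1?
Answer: 1052/9 ≈ 116.89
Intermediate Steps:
T(S) = -10 + S
k = 136/9 (k = -8/9 + (8 + 4)**2/9 = -8/9 + (1/9)*12**2 = -8/9 + (1/9)*144 = -8/9 + 16 = 136/9 ≈ 15.111)
((-11)**2 - T(L(6))) - k = ((-11)**2 - (-10 - 1)) - 1*136/9 = (121 - 1*(-11)) - 136/9 = (121 + 11) - 136/9 = 132 - 136/9 = 1052/9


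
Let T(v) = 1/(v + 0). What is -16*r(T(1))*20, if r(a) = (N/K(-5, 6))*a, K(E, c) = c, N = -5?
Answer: 800/3 ≈ 266.67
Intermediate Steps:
T(v) = 1/v
r(a) = -5*a/6 (r(a) = (-5/6)*a = (-5*1/6)*a = -5*a/6)
-16*r(T(1))*20 = -(-40)/(3*1)*20 = -(-40)/3*20 = -16*(-5/6)*20 = (40/3)*20 = 800/3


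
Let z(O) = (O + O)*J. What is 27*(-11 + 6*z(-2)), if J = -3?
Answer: 1647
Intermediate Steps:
z(O) = -6*O (z(O) = (O + O)*(-3) = (2*O)*(-3) = -6*O)
27*(-11 + 6*z(-2)) = 27*(-11 + 6*(-6*(-2))) = 27*(-11 + 6*12) = 27*(-11 + 72) = 27*61 = 1647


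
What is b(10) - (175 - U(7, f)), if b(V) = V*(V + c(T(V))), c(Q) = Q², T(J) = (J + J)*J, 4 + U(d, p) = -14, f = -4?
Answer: 399907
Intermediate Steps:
U(d, p) = -18 (U(d, p) = -4 - 14 = -18)
T(J) = 2*J² (T(J) = (2*J)*J = 2*J²)
b(V) = V*(V + 4*V⁴) (b(V) = V*(V + (2*V²)²) = V*(V + 4*V⁴))
b(10) - (175 - U(7, f)) = (10² + 4*10⁵) - (175 - 1*(-18)) = (100 + 4*100000) - (175 + 18) = (100 + 400000) - 1*193 = 400100 - 193 = 399907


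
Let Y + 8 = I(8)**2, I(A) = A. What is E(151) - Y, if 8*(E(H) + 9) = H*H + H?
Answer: 2804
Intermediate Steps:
Y = 56 (Y = -8 + 8**2 = -8 + 64 = 56)
E(H) = -9 + H/8 + H**2/8 (E(H) = -9 + (H*H + H)/8 = -9 + (H**2 + H)/8 = -9 + (H + H**2)/8 = -9 + (H/8 + H**2/8) = -9 + H/8 + H**2/8)
E(151) - Y = (-9 + (1/8)*151 + (1/8)*151**2) - 1*56 = (-9 + 151/8 + (1/8)*22801) - 56 = (-9 + 151/8 + 22801/8) - 56 = 2860 - 56 = 2804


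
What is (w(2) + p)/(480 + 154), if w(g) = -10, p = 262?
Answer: 126/317 ≈ 0.39748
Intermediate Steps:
(w(2) + p)/(480 + 154) = (-10 + 262)/(480 + 154) = 252/634 = (1/634)*252 = 126/317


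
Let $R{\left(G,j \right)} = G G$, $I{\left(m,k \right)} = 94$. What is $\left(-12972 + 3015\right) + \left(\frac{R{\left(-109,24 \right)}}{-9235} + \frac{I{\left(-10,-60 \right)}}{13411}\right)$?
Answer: $- \frac{1233338742846}{123850585} \approx -9958.3$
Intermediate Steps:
$R{\left(G,j \right)} = G^{2}$
$\left(-12972 + 3015\right) + \left(\frac{R{\left(-109,24 \right)}}{-9235} + \frac{I{\left(-10,-60 \right)}}{13411}\right) = \left(-12972 + 3015\right) + \left(\frac{\left(-109\right)^{2}}{-9235} + \frac{94}{13411}\right) = -9957 + \left(11881 \left(- \frac{1}{9235}\right) + 94 \cdot \frac{1}{13411}\right) = -9957 + \left(- \frac{11881}{9235} + \frac{94}{13411}\right) = -9957 - \frac{158468001}{123850585} = - \frac{1233338742846}{123850585}$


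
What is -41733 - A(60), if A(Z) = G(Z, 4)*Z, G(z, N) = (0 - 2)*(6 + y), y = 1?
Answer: -40893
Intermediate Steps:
G(z, N) = -14 (G(z, N) = (0 - 2)*(6 + 1) = -2*7 = -14)
A(Z) = -14*Z
-41733 - A(60) = -41733 - (-14)*60 = -41733 - 1*(-840) = -41733 + 840 = -40893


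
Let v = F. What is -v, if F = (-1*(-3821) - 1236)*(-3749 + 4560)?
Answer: -2096435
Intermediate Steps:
F = 2096435 (F = (3821 - 1236)*811 = 2585*811 = 2096435)
v = 2096435
-v = -1*2096435 = -2096435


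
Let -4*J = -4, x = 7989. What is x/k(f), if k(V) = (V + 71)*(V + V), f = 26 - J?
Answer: 2663/1600 ≈ 1.6644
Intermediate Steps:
J = 1 (J = -1/4*(-4) = 1)
f = 25 (f = 26 - 1*1 = 26 - 1 = 25)
k(V) = 2*V*(71 + V) (k(V) = (71 + V)*(2*V) = 2*V*(71 + V))
x/k(f) = 7989/((2*25*(71 + 25))) = 7989/((2*25*96)) = 7989/4800 = 7989*(1/4800) = 2663/1600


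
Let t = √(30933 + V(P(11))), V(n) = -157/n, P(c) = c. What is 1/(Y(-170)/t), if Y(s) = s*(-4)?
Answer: √3741166/7480 ≈ 0.25858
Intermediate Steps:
Y(s) = -4*s
t = √3741166/11 (t = √(30933 - 157/11) = √(340106/11) = √3741166/11 ≈ 175.84)
1/(Y(-170)/t) = 1/((-4*(-170))/((√3741166/11))) = 1/(680*(√3741166/340106)) = 1/(340*√3741166/170053) = √3741166/7480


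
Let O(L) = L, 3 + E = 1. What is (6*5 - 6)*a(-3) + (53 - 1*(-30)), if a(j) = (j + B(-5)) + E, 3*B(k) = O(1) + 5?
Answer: 11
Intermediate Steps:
E = -2 (E = -3 + 1 = -2)
B(k) = 2 (B(k) = (1 + 5)/3 = (⅓)*6 = 2)
a(j) = j (a(j) = (j + 2) - 2 = (2 + j) - 2 = j)
(6*5 - 6)*a(-3) + (53 - 1*(-30)) = (6*5 - 6)*(-3) + (53 - 1*(-30)) = (30 - 6)*(-3) + (53 + 30) = 24*(-3) + 83 = -72 + 83 = 11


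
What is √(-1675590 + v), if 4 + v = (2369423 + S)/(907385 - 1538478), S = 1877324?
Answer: I*√667355534983920977/631093 ≈ 1294.4*I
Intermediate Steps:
v = -6771119/631093 (v = -4 + (2369423 + 1877324)/(907385 - 1538478) = -4 + 4246747/(-631093) = -4 + 4246747*(-1/631093) = -4 - 4246747/631093 = -6771119/631093 ≈ -10.729)
√(-1675590 + v) = √(-1675590 - 6771119/631093) = √(-1057459890989/631093) = I*√667355534983920977/631093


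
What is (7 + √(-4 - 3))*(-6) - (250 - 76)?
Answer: -216 - 6*I*√7 ≈ -216.0 - 15.875*I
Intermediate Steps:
(7 + √(-4 - 3))*(-6) - (250 - 76) = (7 + √(-7))*(-6) - 1*174 = (7 + I*√7)*(-6) - 174 = (-42 - 6*I*√7) - 174 = -216 - 6*I*√7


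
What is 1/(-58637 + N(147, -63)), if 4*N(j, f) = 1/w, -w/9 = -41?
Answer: -1476/86548211 ≈ -1.7054e-5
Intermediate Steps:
w = 369 (w = -9*(-41) = 369)
N(j, f) = 1/1476 (N(j, f) = (1/4)/369 = (1/4)*(1/369) = 1/1476)
1/(-58637 + N(147, -63)) = 1/(-58637 + 1/1476) = 1/(-86548211/1476) = -1476/86548211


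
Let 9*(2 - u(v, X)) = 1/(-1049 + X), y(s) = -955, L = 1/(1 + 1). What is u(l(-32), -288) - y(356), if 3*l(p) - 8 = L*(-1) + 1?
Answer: 11515582/12033 ≈ 957.00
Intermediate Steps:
L = ½ (L = 1/2 = ½ ≈ 0.50000)
l(p) = 17/6 (l(p) = 8/3 + ((½)*(-1) + 1)/3 = 8/3 + (-½ + 1)/3 = 8/3 + (⅓)*(½) = 8/3 + ⅙ = 17/6)
u(v, X) = 2 - 1/(9*(-1049 + X))
u(l(-32), -288) - y(356) = (-18883 + 18*(-288))/(9*(-1049 - 288)) - 1*(-955) = (⅑)*(-18883 - 5184)/(-1337) + 955 = (⅑)*(-1/1337)*(-24067) + 955 = 24067/12033 + 955 = 11515582/12033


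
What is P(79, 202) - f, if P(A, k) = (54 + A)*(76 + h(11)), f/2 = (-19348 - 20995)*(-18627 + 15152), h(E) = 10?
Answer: -280372412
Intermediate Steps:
f = 280383850 (f = 2*((-19348 - 20995)*(-18627 + 15152)) = 2*(-40343*(-3475)) = 2*140191925 = 280383850)
P(A, k) = 4644 + 86*A (P(A, k) = (54 + A)*(76 + 10) = (54 + A)*86 = 4644 + 86*A)
P(79, 202) - f = (4644 + 86*79) - 1*280383850 = (4644 + 6794) - 280383850 = 11438 - 280383850 = -280372412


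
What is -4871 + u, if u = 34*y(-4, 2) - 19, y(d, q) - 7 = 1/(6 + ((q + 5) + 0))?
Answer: -60442/13 ≈ -4649.4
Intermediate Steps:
y(d, q) = 7 + 1/(11 + q) (y(d, q) = 7 + 1/(6 + ((q + 5) + 0)) = 7 + 1/(6 + ((5 + q) + 0)) = 7 + 1/(6 + (5 + q)) = 7 + 1/(11 + q))
u = 2881/13 (u = 34*((78 + 7*2)/(11 + 2)) - 19 = 34*((78 + 14)/13) - 19 = 34*((1/13)*92) - 19 = 34*(92/13) - 19 = 3128/13 - 19 = 2881/13 ≈ 221.62)
-4871 + u = -4871 + 2881/13 = -60442/13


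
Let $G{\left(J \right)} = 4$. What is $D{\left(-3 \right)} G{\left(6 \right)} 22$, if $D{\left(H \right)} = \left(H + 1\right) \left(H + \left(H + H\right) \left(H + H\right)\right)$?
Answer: $-5808$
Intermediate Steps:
$D{\left(H \right)} = \left(1 + H\right) \left(H + 4 H^{2}\right)$ ($D{\left(H \right)} = \left(1 + H\right) \left(H + 2 H 2 H\right) = \left(1 + H\right) \left(H + 4 H^{2}\right)$)
$D{\left(-3 \right)} G{\left(6 \right)} 22 = - 3 \left(1 + 4 \left(-3\right)^{2} + 5 \left(-3\right)\right) 4 \cdot 22 = - 3 \left(1 + 4 \cdot 9 - 15\right) 4 \cdot 22 = - 3 \left(1 + 36 - 15\right) 4 \cdot 22 = \left(-3\right) 22 \cdot 4 \cdot 22 = \left(-66\right) 4 \cdot 22 = \left(-264\right) 22 = -5808$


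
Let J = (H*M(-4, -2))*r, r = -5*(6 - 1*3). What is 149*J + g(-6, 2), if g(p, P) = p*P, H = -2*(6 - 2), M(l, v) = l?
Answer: -71532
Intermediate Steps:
r = -15 (r = -5*(6 - 3) = -5*3 = -15)
H = -8 (H = -2*4 = -8)
g(p, P) = P*p
J = -480 (J = -8*(-4)*(-15) = 32*(-15) = -480)
149*J + g(-6, 2) = 149*(-480) + 2*(-6) = -71520 - 12 = -71532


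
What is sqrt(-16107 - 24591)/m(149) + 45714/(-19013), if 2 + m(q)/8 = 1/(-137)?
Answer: -45714/19013 - 411*I*sqrt(4522)/2200 ≈ -2.4044 - 12.563*I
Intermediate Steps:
m(q) = -2200/137 (m(q) = -16 + 8/(-137) = -16 + 8*(-1/137) = -16 - 8/137 = -2200/137)
sqrt(-16107 - 24591)/m(149) + 45714/(-19013) = sqrt(-16107 - 24591)/(-2200/137) + 45714/(-19013) = sqrt(-40698)*(-137/2200) + 45714*(-1/19013) = (3*I*sqrt(4522))*(-137/2200) - 45714/19013 = -411*I*sqrt(4522)/2200 - 45714/19013 = -45714/19013 - 411*I*sqrt(4522)/2200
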